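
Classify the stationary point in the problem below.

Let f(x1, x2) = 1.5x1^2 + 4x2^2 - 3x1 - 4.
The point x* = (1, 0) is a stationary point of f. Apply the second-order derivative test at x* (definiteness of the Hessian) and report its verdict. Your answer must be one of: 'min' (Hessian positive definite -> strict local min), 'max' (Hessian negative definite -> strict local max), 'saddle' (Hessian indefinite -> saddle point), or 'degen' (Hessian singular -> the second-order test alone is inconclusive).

Compute the Hessian H = grad^2 f:
  H = [[3, 0], [0, 8]]
Verify stationarity: grad f(x*) = H x* + g = (0, 0).
Eigenvalues of H: 3, 8.
Both eigenvalues > 0, so H is positive definite -> x* is a strict local min.

min


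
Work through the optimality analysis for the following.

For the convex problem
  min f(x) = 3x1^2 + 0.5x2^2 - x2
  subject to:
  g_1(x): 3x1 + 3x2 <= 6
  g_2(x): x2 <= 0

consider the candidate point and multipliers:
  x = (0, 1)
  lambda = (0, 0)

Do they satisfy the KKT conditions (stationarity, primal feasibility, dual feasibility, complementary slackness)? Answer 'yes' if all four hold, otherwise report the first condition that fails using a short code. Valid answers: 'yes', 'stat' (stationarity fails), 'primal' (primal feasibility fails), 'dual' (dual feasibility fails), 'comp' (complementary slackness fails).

Gradient of f: grad f(x) = Q x + c = (0, 0)
Constraint values g_i(x) = a_i^T x - b_i:
  g_1((0, 1)) = -3
  g_2((0, 1)) = 1
Stationarity residual: grad f(x) + sum_i lambda_i a_i = (0, 0)
  -> stationarity OK
Primal feasibility (all g_i <= 0): FAILS
Dual feasibility (all lambda_i >= 0): OK
Complementary slackness (lambda_i * g_i(x) = 0 for all i): OK

Verdict: the first failing condition is primal_feasibility -> primal.

primal


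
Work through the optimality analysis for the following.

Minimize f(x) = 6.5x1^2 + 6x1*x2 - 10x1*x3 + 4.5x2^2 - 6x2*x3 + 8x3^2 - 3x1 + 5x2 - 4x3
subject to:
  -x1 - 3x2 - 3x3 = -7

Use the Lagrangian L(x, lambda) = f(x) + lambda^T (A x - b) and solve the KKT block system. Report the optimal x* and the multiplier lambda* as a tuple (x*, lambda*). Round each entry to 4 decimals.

Form the Lagrangian:
  L(x, lambda) = (1/2) x^T Q x + c^T x + lambda^T (A x - b)
Stationarity (grad_x L = 0): Q x + c + A^T lambda = 0.
Primal feasibility: A x = b.

This gives the KKT block system:
  [ Q   A^T ] [ x     ]   [-c ]
  [ A    0  ] [ lambda ] = [ b ]

Solving the linear system:
  x*      = (1.5971, 0.137, 1.664)
  lambda* = (1.9438)
  f(x*)   = 1.4221

x* = (1.5971, 0.137, 1.664), lambda* = (1.9438)


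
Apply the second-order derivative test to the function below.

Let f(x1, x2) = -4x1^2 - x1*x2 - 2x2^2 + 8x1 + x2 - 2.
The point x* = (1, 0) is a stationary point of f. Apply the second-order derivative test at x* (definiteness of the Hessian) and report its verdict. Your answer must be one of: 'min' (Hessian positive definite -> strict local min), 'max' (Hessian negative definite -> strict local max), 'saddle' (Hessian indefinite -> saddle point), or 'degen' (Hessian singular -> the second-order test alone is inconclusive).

Compute the Hessian H = grad^2 f:
  H = [[-8, -1], [-1, -4]]
Verify stationarity: grad f(x*) = H x* + g = (0, 0).
Eigenvalues of H: -8.2361, -3.7639.
Both eigenvalues < 0, so H is negative definite -> x* is a strict local max.

max


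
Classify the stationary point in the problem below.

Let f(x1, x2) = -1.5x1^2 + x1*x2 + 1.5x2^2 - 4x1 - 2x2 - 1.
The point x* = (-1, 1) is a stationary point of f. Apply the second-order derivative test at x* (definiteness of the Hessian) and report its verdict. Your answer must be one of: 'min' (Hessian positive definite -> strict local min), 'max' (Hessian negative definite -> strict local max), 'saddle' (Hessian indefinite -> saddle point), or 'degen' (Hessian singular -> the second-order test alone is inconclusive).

Compute the Hessian H = grad^2 f:
  H = [[-3, 1], [1, 3]]
Verify stationarity: grad f(x*) = H x* + g = (0, 0).
Eigenvalues of H: -3.1623, 3.1623.
Eigenvalues have mixed signs, so H is indefinite -> x* is a saddle point.

saddle


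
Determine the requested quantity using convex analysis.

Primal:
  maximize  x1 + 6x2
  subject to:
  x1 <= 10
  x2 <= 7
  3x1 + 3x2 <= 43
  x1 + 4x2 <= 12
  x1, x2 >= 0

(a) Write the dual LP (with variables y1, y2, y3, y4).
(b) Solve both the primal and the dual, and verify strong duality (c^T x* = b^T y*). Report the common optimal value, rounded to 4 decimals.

The standard primal-dual pair for 'max c^T x s.t. A x <= b, x >= 0' is:
  Dual:  min b^T y  s.t.  A^T y >= c,  y >= 0.

So the dual LP is:
  minimize  10y1 + 7y2 + 43y3 + 12y4
  subject to:
    y1 + 3y3 + y4 >= 1
    y2 + 3y3 + 4y4 >= 6
    y1, y2, y3, y4 >= 0

Solving the primal: x* = (0, 3).
  primal value c^T x* = 18.
Solving the dual: y* = (0, 0, 0, 1.5).
  dual value b^T y* = 18.
Strong duality: c^T x* = b^T y*. Confirmed.

18


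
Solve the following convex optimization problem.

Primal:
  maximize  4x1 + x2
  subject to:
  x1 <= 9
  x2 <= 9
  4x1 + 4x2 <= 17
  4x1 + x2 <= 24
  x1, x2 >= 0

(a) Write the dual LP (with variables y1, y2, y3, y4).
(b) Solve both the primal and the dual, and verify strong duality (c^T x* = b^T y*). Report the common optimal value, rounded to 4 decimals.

The standard primal-dual pair for 'max c^T x s.t. A x <= b, x >= 0' is:
  Dual:  min b^T y  s.t.  A^T y >= c,  y >= 0.

So the dual LP is:
  minimize  9y1 + 9y2 + 17y3 + 24y4
  subject to:
    y1 + 4y3 + 4y4 >= 4
    y2 + 4y3 + y4 >= 1
    y1, y2, y3, y4 >= 0

Solving the primal: x* = (4.25, 0).
  primal value c^T x* = 17.
Solving the dual: y* = (0, 0, 1, 0).
  dual value b^T y* = 17.
Strong duality: c^T x* = b^T y*. Confirmed.

17


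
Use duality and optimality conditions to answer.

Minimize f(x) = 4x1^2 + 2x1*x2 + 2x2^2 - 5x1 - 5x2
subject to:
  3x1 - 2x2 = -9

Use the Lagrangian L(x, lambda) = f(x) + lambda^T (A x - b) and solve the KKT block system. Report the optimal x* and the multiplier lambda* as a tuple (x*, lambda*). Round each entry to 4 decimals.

Form the Lagrangian:
  L(x, lambda) = (1/2) x^T Q x + c^T x + lambda^T (A x - b)
Stationarity (grad_x L = 0): Q x + c + A^T lambda = 0.
Primal feasibility: A x = b.

This gives the KKT block system:
  [ Q   A^T ] [ x     ]   [-c ]
  [ A    0  ] [ lambda ] = [ b ]

Solving the linear system:
  x*      = (-1.0217, 2.9674)
  lambda* = (2.413)
  f(x*)   = 5.9946

x* = (-1.0217, 2.9674), lambda* = (2.413)


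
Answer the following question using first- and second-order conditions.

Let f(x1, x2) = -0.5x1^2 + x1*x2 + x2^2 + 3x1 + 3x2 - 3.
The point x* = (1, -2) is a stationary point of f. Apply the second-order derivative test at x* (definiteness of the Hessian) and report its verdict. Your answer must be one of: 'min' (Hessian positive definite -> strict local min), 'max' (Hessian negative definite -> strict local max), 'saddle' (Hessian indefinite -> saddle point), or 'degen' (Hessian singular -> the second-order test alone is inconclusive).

Compute the Hessian H = grad^2 f:
  H = [[-1, 1], [1, 2]]
Verify stationarity: grad f(x*) = H x* + g = (0, 0).
Eigenvalues of H: -1.3028, 2.3028.
Eigenvalues have mixed signs, so H is indefinite -> x* is a saddle point.

saddle


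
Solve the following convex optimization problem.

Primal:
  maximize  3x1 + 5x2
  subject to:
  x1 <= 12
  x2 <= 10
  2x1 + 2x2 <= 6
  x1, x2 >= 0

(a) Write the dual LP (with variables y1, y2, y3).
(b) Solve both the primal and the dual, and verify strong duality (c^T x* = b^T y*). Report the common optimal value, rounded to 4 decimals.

The standard primal-dual pair for 'max c^T x s.t. A x <= b, x >= 0' is:
  Dual:  min b^T y  s.t.  A^T y >= c,  y >= 0.

So the dual LP is:
  minimize  12y1 + 10y2 + 6y3
  subject to:
    y1 + 2y3 >= 3
    y2 + 2y3 >= 5
    y1, y2, y3 >= 0

Solving the primal: x* = (0, 3).
  primal value c^T x* = 15.
Solving the dual: y* = (0, 0, 2.5).
  dual value b^T y* = 15.
Strong duality: c^T x* = b^T y*. Confirmed.

15


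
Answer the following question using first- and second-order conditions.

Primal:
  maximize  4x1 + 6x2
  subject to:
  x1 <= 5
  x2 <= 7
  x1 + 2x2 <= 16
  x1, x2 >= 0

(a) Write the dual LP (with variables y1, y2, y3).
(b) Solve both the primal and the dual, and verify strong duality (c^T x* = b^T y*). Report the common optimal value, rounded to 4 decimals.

The standard primal-dual pair for 'max c^T x s.t. A x <= b, x >= 0' is:
  Dual:  min b^T y  s.t.  A^T y >= c,  y >= 0.

So the dual LP is:
  minimize  5y1 + 7y2 + 16y3
  subject to:
    y1 + y3 >= 4
    y2 + 2y3 >= 6
    y1, y2, y3 >= 0

Solving the primal: x* = (5, 5.5).
  primal value c^T x* = 53.
Solving the dual: y* = (1, 0, 3).
  dual value b^T y* = 53.
Strong duality: c^T x* = b^T y*. Confirmed.

53


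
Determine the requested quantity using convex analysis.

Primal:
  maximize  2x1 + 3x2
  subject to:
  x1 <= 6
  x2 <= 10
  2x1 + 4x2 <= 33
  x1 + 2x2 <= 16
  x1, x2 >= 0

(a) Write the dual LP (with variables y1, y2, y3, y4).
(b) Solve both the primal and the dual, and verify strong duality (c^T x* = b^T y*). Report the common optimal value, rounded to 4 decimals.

The standard primal-dual pair for 'max c^T x s.t. A x <= b, x >= 0' is:
  Dual:  min b^T y  s.t.  A^T y >= c,  y >= 0.

So the dual LP is:
  minimize  6y1 + 10y2 + 33y3 + 16y4
  subject to:
    y1 + 2y3 + y4 >= 2
    y2 + 4y3 + 2y4 >= 3
    y1, y2, y3, y4 >= 0

Solving the primal: x* = (6, 5).
  primal value c^T x* = 27.
Solving the dual: y* = (0.5, 0, 0, 1.5).
  dual value b^T y* = 27.
Strong duality: c^T x* = b^T y*. Confirmed.

27


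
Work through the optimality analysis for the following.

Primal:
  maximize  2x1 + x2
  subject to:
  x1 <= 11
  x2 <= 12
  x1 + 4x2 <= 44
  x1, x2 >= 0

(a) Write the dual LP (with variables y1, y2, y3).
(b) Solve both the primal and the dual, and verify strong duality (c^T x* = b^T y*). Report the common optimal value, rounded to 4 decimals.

The standard primal-dual pair for 'max c^T x s.t. A x <= b, x >= 0' is:
  Dual:  min b^T y  s.t.  A^T y >= c,  y >= 0.

So the dual LP is:
  minimize  11y1 + 12y2 + 44y3
  subject to:
    y1 + y3 >= 2
    y2 + 4y3 >= 1
    y1, y2, y3 >= 0

Solving the primal: x* = (11, 8.25).
  primal value c^T x* = 30.25.
Solving the dual: y* = (1.75, 0, 0.25).
  dual value b^T y* = 30.25.
Strong duality: c^T x* = b^T y*. Confirmed.

30.25


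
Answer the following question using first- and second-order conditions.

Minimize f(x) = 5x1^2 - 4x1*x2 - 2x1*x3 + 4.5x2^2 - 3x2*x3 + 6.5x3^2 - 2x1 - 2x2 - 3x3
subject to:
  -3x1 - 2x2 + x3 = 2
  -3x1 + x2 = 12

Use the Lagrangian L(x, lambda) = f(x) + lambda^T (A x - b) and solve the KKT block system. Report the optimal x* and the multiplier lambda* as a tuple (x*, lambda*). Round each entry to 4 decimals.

Form the Lagrangian:
  L(x, lambda) = (1/2) x^T Q x + c^T x + lambda^T (A x - b)
Stationarity (grad_x L = 0): Q x + c + A^T lambda = 0.
Primal feasibility: A x = b.

This gives the KKT block system:
  [ Q   A^T ] [ x     ]   [-c ]
  [ A    0  ] [ lambda ] = [ b ]

Solving the linear system:
  x*      = (-2.8991, 3.3026, -0.0922)
  lambda* = (8.308, -22.9805)
  f(x*)   = 129.3097

x* = (-2.8991, 3.3026, -0.0922), lambda* = (8.308, -22.9805)


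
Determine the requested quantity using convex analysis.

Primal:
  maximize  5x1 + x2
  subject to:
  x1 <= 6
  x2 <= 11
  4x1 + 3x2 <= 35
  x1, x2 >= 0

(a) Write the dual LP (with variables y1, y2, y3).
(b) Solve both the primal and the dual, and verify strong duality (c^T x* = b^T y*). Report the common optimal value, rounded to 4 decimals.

The standard primal-dual pair for 'max c^T x s.t. A x <= b, x >= 0' is:
  Dual:  min b^T y  s.t.  A^T y >= c,  y >= 0.

So the dual LP is:
  minimize  6y1 + 11y2 + 35y3
  subject to:
    y1 + 4y3 >= 5
    y2 + 3y3 >= 1
    y1, y2, y3 >= 0

Solving the primal: x* = (6, 3.6667).
  primal value c^T x* = 33.6667.
Solving the dual: y* = (3.6667, 0, 0.3333).
  dual value b^T y* = 33.6667.
Strong duality: c^T x* = b^T y*. Confirmed.

33.6667


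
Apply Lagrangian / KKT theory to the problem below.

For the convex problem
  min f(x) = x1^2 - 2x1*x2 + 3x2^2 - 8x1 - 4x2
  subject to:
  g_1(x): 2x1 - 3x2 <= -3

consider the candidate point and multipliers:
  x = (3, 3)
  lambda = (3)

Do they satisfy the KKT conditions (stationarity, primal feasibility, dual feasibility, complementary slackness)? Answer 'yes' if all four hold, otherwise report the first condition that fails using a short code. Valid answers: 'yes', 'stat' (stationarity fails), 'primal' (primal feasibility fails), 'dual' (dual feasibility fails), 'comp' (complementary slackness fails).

Gradient of f: grad f(x) = Q x + c = (-8, 8)
Constraint values g_i(x) = a_i^T x - b_i:
  g_1((3, 3)) = 0
Stationarity residual: grad f(x) + sum_i lambda_i a_i = (-2, -1)
  -> stationarity FAILS
Primal feasibility (all g_i <= 0): OK
Dual feasibility (all lambda_i >= 0): OK
Complementary slackness (lambda_i * g_i(x) = 0 for all i): OK

Verdict: the first failing condition is stationarity -> stat.

stat


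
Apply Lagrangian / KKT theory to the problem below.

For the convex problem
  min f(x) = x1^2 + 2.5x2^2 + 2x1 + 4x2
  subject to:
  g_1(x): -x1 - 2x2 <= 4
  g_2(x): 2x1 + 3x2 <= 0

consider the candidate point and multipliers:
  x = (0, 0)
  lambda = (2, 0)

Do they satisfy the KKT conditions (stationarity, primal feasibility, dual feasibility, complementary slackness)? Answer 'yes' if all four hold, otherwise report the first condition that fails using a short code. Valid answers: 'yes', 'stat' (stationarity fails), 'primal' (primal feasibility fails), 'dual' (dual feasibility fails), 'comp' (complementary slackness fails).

Gradient of f: grad f(x) = Q x + c = (2, 4)
Constraint values g_i(x) = a_i^T x - b_i:
  g_1((0, 0)) = -4
  g_2((0, 0)) = 0
Stationarity residual: grad f(x) + sum_i lambda_i a_i = (0, 0)
  -> stationarity OK
Primal feasibility (all g_i <= 0): OK
Dual feasibility (all lambda_i >= 0): OK
Complementary slackness (lambda_i * g_i(x) = 0 for all i): FAILS

Verdict: the first failing condition is complementary_slackness -> comp.

comp


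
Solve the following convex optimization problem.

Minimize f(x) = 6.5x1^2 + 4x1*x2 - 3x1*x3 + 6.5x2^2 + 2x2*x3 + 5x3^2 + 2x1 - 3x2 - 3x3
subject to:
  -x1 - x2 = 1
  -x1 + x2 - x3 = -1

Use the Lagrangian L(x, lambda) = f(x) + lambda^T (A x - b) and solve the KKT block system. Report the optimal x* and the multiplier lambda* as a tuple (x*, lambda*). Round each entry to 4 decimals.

Form the Lagrangian:
  L(x, lambda) = (1/2) x^T Q x + c^T x + lambda^T (A x - b)
Stationarity (grad_x L = 0): Q x + c + A^T lambda = 0.
Primal feasibility: A x = b.

This gives the KKT block system:
  [ Q   A^T ] [ x     ]   [-c ]
  [ A    0  ] [ lambda ] = [ b ]

Solving the linear system:
  x*      = (-0.3077, -0.6923, 0.6154)
  lambda* = (-9.3077, 2.6923)
  f(x*)   = 5.8077

x* = (-0.3077, -0.6923, 0.6154), lambda* = (-9.3077, 2.6923)


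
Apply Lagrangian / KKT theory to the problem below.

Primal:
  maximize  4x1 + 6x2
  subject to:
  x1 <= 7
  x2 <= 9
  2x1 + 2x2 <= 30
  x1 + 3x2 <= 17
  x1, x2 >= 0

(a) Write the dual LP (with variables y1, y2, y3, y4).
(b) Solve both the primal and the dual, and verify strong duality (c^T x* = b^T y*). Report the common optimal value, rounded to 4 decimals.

The standard primal-dual pair for 'max c^T x s.t. A x <= b, x >= 0' is:
  Dual:  min b^T y  s.t.  A^T y >= c,  y >= 0.

So the dual LP is:
  minimize  7y1 + 9y2 + 30y3 + 17y4
  subject to:
    y1 + 2y3 + y4 >= 4
    y2 + 2y3 + 3y4 >= 6
    y1, y2, y3, y4 >= 0

Solving the primal: x* = (7, 3.3333).
  primal value c^T x* = 48.
Solving the dual: y* = (2, 0, 0, 2).
  dual value b^T y* = 48.
Strong duality: c^T x* = b^T y*. Confirmed.

48


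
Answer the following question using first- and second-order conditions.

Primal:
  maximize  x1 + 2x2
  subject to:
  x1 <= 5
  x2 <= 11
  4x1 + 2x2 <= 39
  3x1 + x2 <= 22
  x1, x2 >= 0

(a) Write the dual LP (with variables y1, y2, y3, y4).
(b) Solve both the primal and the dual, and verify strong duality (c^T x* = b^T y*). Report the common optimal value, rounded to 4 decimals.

The standard primal-dual pair for 'max c^T x s.t. A x <= b, x >= 0' is:
  Dual:  min b^T y  s.t.  A^T y >= c,  y >= 0.

So the dual LP is:
  minimize  5y1 + 11y2 + 39y3 + 22y4
  subject to:
    y1 + 4y3 + 3y4 >= 1
    y2 + 2y3 + y4 >= 2
    y1, y2, y3, y4 >= 0

Solving the primal: x* = (3.6667, 11).
  primal value c^T x* = 25.6667.
Solving the dual: y* = (0, 1.6667, 0, 0.3333).
  dual value b^T y* = 25.6667.
Strong duality: c^T x* = b^T y*. Confirmed.

25.6667


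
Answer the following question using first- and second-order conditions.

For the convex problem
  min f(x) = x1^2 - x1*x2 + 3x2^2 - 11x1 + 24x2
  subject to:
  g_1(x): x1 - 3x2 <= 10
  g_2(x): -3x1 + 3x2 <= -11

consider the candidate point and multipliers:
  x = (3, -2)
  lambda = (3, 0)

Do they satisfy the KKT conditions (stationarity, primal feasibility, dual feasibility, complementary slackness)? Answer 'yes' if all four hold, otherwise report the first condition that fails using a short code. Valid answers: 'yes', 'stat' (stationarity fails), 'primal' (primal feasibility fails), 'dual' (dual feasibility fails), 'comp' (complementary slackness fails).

Gradient of f: grad f(x) = Q x + c = (-3, 9)
Constraint values g_i(x) = a_i^T x - b_i:
  g_1((3, -2)) = -1
  g_2((3, -2)) = -4
Stationarity residual: grad f(x) + sum_i lambda_i a_i = (0, 0)
  -> stationarity OK
Primal feasibility (all g_i <= 0): OK
Dual feasibility (all lambda_i >= 0): OK
Complementary slackness (lambda_i * g_i(x) = 0 for all i): FAILS

Verdict: the first failing condition is complementary_slackness -> comp.

comp


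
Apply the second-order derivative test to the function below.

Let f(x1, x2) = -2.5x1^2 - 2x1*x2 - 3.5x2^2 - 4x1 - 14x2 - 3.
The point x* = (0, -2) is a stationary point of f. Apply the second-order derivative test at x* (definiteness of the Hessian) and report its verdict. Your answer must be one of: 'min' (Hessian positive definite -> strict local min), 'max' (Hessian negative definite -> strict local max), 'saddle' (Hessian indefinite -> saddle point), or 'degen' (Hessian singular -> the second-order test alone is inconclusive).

Compute the Hessian H = grad^2 f:
  H = [[-5, -2], [-2, -7]]
Verify stationarity: grad f(x*) = H x* + g = (0, 0).
Eigenvalues of H: -8.2361, -3.7639.
Both eigenvalues < 0, so H is negative definite -> x* is a strict local max.

max


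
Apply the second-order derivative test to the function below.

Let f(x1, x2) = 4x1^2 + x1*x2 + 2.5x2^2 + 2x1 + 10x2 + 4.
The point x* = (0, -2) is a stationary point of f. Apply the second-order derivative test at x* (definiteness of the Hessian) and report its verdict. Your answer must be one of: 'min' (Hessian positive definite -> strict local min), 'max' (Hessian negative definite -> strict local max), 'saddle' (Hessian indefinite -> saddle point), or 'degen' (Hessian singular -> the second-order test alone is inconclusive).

Compute the Hessian H = grad^2 f:
  H = [[8, 1], [1, 5]]
Verify stationarity: grad f(x*) = H x* + g = (0, 0).
Eigenvalues of H: 4.6972, 8.3028.
Both eigenvalues > 0, so H is positive definite -> x* is a strict local min.

min


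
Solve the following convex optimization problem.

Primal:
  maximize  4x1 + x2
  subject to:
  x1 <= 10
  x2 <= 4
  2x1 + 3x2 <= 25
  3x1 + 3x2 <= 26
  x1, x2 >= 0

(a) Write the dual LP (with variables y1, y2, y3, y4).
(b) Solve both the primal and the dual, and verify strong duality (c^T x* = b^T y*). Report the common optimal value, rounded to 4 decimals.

The standard primal-dual pair for 'max c^T x s.t. A x <= b, x >= 0' is:
  Dual:  min b^T y  s.t.  A^T y >= c,  y >= 0.

So the dual LP is:
  minimize  10y1 + 4y2 + 25y3 + 26y4
  subject to:
    y1 + 2y3 + 3y4 >= 4
    y2 + 3y3 + 3y4 >= 1
    y1, y2, y3, y4 >= 0

Solving the primal: x* = (8.6667, 0).
  primal value c^T x* = 34.6667.
Solving the dual: y* = (0, 0, 0, 1.3333).
  dual value b^T y* = 34.6667.
Strong duality: c^T x* = b^T y*. Confirmed.

34.6667


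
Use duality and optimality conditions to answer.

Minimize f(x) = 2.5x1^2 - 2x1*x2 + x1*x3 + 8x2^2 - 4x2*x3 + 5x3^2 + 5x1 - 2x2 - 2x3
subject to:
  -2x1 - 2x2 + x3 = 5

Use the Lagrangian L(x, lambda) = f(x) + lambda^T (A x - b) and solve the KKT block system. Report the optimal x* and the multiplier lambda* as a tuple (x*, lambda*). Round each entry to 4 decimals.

Form the Lagrangian:
  L(x, lambda) = (1/2) x^T Q x + c^T x + lambda^T (A x - b)
Stationarity (grad_x L = 0): Q x + c + A^T lambda = 0.
Primal feasibility: A x = b.

This gives the KKT block system:
  [ Q   A^T ] [ x     ]   [-c ]
  [ A    0  ] [ lambda ] = [ b ]

Solving the linear system:
  x*      = (-2, -0.25, 0.5)
  lambda* = (-2)
  f(x*)   = -0.25

x* = (-2, -0.25, 0.5), lambda* = (-2)


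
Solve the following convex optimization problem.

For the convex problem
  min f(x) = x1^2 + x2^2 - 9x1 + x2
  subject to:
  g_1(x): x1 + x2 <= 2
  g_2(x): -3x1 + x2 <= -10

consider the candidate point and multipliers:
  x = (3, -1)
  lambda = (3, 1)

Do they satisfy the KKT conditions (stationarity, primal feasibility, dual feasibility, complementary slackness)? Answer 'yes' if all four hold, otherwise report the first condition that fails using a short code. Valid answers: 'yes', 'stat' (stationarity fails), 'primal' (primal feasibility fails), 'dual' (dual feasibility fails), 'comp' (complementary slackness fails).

Gradient of f: grad f(x) = Q x + c = (-3, -1)
Constraint values g_i(x) = a_i^T x - b_i:
  g_1((3, -1)) = 0
  g_2((3, -1)) = 0
Stationarity residual: grad f(x) + sum_i lambda_i a_i = (-3, 3)
  -> stationarity FAILS
Primal feasibility (all g_i <= 0): OK
Dual feasibility (all lambda_i >= 0): OK
Complementary slackness (lambda_i * g_i(x) = 0 for all i): OK

Verdict: the first failing condition is stationarity -> stat.

stat


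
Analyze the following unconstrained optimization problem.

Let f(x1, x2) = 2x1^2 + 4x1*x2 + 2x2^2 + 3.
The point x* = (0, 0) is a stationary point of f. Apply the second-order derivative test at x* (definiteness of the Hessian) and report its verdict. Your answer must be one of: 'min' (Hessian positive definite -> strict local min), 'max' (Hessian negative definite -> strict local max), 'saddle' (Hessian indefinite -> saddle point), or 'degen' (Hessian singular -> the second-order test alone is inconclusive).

Compute the Hessian H = grad^2 f:
  H = [[4, 4], [4, 4]]
Verify stationarity: grad f(x*) = H x* + g = (0, 0).
Eigenvalues of H: 0, 8.
H has a zero eigenvalue (singular; positive semidefinite but not definite), so H is neither positive definite, negative definite, nor indefinite. The second-order test alone is inconclusive -> degen.
(Indeed, f is constant along the null direction of H through x*, so x* is not a strict local extremum.)

degen


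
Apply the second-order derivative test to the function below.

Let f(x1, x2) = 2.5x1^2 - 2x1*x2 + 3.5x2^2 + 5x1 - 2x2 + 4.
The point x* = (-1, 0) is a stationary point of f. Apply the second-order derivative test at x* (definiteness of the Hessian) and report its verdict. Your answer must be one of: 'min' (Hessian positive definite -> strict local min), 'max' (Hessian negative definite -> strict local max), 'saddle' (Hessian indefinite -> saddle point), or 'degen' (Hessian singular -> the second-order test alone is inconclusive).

Compute the Hessian H = grad^2 f:
  H = [[5, -2], [-2, 7]]
Verify stationarity: grad f(x*) = H x* + g = (0, 0).
Eigenvalues of H: 3.7639, 8.2361.
Both eigenvalues > 0, so H is positive definite -> x* is a strict local min.

min


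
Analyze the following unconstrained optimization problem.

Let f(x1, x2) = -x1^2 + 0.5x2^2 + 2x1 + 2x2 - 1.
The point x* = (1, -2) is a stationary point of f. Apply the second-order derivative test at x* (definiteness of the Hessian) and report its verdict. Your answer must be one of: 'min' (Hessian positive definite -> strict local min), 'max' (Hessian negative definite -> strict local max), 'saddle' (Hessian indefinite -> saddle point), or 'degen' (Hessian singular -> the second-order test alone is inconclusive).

Compute the Hessian H = grad^2 f:
  H = [[-2, 0], [0, 1]]
Verify stationarity: grad f(x*) = H x* + g = (0, 0).
Eigenvalues of H: -2, 1.
Eigenvalues have mixed signs, so H is indefinite -> x* is a saddle point.

saddle


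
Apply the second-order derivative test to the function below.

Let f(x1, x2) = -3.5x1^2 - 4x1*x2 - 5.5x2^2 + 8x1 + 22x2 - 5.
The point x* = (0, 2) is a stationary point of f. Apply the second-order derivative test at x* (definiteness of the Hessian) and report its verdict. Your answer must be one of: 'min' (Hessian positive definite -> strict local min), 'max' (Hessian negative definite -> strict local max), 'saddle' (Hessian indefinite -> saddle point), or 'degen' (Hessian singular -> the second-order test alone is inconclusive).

Compute the Hessian H = grad^2 f:
  H = [[-7, -4], [-4, -11]]
Verify stationarity: grad f(x*) = H x* + g = (0, 0).
Eigenvalues of H: -13.4721, -4.5279.
Both eigenvalues < 0, so H is negative definite -> x* is a strict local max.

max


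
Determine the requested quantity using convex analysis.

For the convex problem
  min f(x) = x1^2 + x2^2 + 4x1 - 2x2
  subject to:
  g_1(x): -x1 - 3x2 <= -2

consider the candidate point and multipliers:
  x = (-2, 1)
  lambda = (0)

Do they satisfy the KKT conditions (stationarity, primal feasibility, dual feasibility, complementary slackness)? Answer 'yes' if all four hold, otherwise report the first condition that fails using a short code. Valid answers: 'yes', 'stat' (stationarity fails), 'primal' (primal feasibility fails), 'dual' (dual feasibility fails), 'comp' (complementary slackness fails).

Gradient of f: grad f(x) = Q x + c = (0, 0)
Constraint values g_i(x) = a_i^T x - b_i:
  g_1((-2, 1)) = 1
Stationarity residual: grad f(x) + sum_i lambda_i a_i = (0, 0)
  -> stationarity OK
Primal feasibility (all g_i <= 0): FAILS
Dual feasibility (all lambda_i >= 0): OK
Complementary slackness (lambda_i * g_i(x) = 0 for all i): OK

Verdict: the first failing condition is primal_feasibility -> primal.

primal


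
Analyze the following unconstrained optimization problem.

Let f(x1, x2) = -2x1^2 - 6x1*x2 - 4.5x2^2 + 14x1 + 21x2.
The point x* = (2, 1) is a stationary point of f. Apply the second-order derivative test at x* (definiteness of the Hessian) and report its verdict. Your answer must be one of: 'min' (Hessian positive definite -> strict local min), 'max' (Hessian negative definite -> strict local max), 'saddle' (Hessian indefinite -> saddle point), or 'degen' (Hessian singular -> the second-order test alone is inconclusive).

Compute the Hessian H = grad^2 f:
  H = [[-4, -6], [-6, -9]]
Verify stationarity: grad f(x*) = H x* + g = (0, 0).
Eigenvalues of H: -13, 0.
H has a zero eigenvalue (singular; negative semidefinite but not definite), so H is neither positive definite, negative definite, nor indefinite. The second-order test alone is inconclusive -> degen.
(Indeed, f is constant along the null direction of H through x*, so x* is not a strict local extremum.)

degen


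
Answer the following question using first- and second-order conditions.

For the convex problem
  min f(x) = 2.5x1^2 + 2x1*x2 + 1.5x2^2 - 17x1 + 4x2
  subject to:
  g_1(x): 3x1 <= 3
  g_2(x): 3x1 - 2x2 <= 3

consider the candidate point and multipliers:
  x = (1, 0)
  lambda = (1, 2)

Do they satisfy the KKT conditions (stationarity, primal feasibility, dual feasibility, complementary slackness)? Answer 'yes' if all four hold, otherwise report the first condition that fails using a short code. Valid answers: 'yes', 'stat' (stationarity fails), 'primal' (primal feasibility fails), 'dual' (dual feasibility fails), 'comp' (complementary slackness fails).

Gradient of f: grad f(x) = Q x + c = (-12, 6)
Constraint values g_i(x) = a_i^T x - b_i:
  g_1((1, 0)) = 0
  g_2((1, 0)) = 0
Stationarity residual: grad f(x) + sum_i lambda_i a_i = (-3, 2)
  -> stationarity FAILS
Primal feasibility (all g_i <= 0): OK
Dual feasibility (all lambda_i >= 0): OK
Complementary slackness (lambda_i * g_i(x) = 0 for all i): OK

Verdict: the first failing condition is stationarity -> stat.

stat


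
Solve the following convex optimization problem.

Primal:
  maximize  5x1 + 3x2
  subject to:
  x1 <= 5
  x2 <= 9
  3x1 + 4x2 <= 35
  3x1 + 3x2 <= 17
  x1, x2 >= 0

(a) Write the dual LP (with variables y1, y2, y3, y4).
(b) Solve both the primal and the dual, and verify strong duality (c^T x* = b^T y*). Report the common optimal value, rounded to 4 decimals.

The standard primal-dual pair for 'max c^T x s.t. A x <= b, x >= 0' is:
  Dual:  min b^T y  s.t.  A^T y >= c,  y >= 0.

So the dual LP is:
  minimize  5y1 + 9y2 + 35y3 + 17y4
  subject to:
    y1 + 3y3 + 3y4 >= 5
    y2 + 4y3 + 3y4 >= 3
    y1, y2, y3, y4 >= 0

Solving the primal: x* = (5, 0.6667).
  primal value c^T x* = 27.
Solving the dual: y* = (2, 0, 0, 1).
  dual value b^T y* = 27.
Strong duality: c^T x* = b^T y*. Confirmed.

27


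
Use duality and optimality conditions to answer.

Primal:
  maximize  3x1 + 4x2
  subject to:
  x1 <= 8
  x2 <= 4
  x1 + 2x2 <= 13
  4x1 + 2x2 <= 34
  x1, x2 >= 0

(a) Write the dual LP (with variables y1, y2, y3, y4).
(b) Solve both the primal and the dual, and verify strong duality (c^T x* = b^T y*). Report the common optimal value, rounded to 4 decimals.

The standard primal-dual pair for 'max c^T x s.t. A x <= b, x >= 0' is:
  Dual:  min b^T y  s.t.  A^T y >= c,  y >= 0.

So the dual LP is:
  minimize  8y1 + 4y2 + 13y3 + 34y4
  subject to:
    y1 + y3 + 4y4 >= 3
    y2 + 2y3 + 2y4 >= 4
    y1, y2, y3, y4 >= 0

Solving the primal: x* = (7, 3).
  primal value c^T x* = 33.
Solving the dual: y* = (0, 0, 1.6667, 0.3333).
  dual value b^T y* = 33.
Strong duality: c^T x* = b^T y*. Confirmed.

33


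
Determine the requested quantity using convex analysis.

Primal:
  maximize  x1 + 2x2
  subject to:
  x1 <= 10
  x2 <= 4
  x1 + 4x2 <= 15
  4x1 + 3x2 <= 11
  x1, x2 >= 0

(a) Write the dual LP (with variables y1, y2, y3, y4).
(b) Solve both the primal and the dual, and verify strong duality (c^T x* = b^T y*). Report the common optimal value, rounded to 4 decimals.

The standard primal-dual pair for 'max c^T x s.t. A x <= b, x >= 0' is:
  Dual:  min b^T y  s.t.  A^T y >= c,  y >= 0.

So the dual LP is:
  minimize  10y1 + 4y2 + 15y3 + 11y4
  subject to:
    y1 + y3 + 4y4 >= 1
    y2 + 4y3 + 3y4 >= 2
    y1, y2, y3, y4 >= 0

Solving the primal: x* = (0, 3.6667).
  primal value c^T x* = 7.3333.
Solving the dual: y* = (0, 0, 0, 0.6667).
  dual value b^T y* = 7.3333.
Strong duality: c^T x* = b^T y*. Confirmed.

7.3333


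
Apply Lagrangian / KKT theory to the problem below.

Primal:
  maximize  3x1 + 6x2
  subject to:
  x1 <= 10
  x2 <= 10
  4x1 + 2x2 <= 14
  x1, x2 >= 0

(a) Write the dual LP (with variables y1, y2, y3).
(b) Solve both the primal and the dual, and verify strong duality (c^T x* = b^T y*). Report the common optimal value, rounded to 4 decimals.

The standard primal-dual pair for 'max c^T x s.t. A x <= b, x >= 0' is:
  Dual:  min b^T y  s.t.  A^T y >= c,  y >= 0.

So the dual LP is:
  minimize  10y1 + 10y2 + 14y3
  subject to:
    y1 + 4y3 >= 3
    y2 + 2y3 >= 6
    y1, y2, y3 >= 0

Solving the primal: x* = (0, 7).
  primal value c^T x* = 42.
Solving the dual: y* = (0, 0, 3).
  dual value b^T y* = 42.
Strong duality: c^T x* = b^T y*. Confirmed.

42


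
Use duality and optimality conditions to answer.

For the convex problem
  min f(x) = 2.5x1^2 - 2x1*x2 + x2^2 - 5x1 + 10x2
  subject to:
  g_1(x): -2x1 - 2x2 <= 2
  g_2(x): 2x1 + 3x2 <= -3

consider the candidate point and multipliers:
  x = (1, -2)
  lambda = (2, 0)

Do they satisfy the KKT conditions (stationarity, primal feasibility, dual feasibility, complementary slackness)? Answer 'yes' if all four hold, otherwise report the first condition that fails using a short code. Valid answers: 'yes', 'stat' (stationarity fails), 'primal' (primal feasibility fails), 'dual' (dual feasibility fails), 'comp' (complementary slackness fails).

Gradient of f: grad f(x) = Q x + c = (4, 4)
Constraint values g_i(x) = a_i^T x - b_i:
  g_1((1, -2)) = 0
  g_2((1, -2)) = -1
Stationarity residual: grad f(x) + sum_i lambda_i a_i = (0, 0)
  -> stationarity OK
Primal feasibility (all g_i <= 0): OK
Dual feasibility (all lambda_i >= 0): OK
Complementary slackness (lambda_i * g_i(x) = 0 for all i): OK

Verdict: yes, KKT holds.

yes


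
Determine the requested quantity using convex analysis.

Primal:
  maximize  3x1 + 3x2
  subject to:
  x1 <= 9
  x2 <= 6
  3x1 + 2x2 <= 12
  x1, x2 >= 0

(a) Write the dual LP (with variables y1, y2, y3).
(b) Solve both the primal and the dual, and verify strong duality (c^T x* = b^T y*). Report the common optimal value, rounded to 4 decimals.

The standard primal-dual pair for 'max c^T x s.t. A x <= b, x >= 0' is:
  Dual:  min b^T y  s.t.  A^T y >= c,  y >= 0.

So the dual LP is:
  minimize  9y1 + 6y2 + 12y3
  subject to:
    y1 + 3y3 >= 3
    y2 + 2y3 >= 3
    y1, y2, y3 >= 0

Solving the primal: x* = (0, 6).
  primal value c^T x* = 18.
Solving the dual: y* = (0, 1, 1).
  dual value b^T y* = 18.
Strong duality: c^T x* = b^T y*. Confirmed.

18


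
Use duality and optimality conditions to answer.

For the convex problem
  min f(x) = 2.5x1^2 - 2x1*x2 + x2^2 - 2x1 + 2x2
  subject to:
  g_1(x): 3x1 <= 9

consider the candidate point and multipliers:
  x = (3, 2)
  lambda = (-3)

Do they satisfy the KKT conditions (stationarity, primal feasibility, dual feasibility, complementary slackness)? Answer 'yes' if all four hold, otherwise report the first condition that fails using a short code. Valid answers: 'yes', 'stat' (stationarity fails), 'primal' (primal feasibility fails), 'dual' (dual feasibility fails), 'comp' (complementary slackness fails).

Gradient of f: grad f(x) = Q x + c = (9, 0)
Constraint values g_i(x) = a_i^T x - b_i:
  g_1((3, 2)) = 0
Stationarity residual: grad f(x) + sum_i lambda_i a_i = (0, 0)
  -> stationarity OK
Primal feasibility (all g_i <= 0): OK
Dual feasibility (all lambda_i >= 0): FAILS
Complementary slackness (lambda_i * g_i(x) = 0 for all i): OK

Verdict: the first failing condition is dual_feasibility -> dual.

dual


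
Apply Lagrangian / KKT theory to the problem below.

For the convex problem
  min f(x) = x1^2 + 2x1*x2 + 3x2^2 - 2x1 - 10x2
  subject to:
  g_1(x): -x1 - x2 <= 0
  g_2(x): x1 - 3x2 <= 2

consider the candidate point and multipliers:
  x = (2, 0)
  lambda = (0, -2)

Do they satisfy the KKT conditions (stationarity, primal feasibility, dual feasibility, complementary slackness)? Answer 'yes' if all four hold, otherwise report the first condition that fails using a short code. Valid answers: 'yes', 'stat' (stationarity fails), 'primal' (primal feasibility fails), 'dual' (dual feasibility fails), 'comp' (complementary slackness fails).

Gradient of f: grad f(x) = Q x + c = (2, -6)
Constraint values g_i(x) = a_i^T x - b_i:
  g_1((2, 0)) = -2
  g_2((2, 0)) = 0
Stationarity residual: grad f(x) + sum_i lambda_i a_i = (0, 0)
  -> stationarity OK
Primal feasibility (all g_i <= 0): OK
Dual feasibility (all lambda_i >= 0): FAILS
Complementary slackness (lambda_i * g_i(x) = 0 for all i): OK

Verdict: the first failing condition is dual_feasibility -> dual.

dual


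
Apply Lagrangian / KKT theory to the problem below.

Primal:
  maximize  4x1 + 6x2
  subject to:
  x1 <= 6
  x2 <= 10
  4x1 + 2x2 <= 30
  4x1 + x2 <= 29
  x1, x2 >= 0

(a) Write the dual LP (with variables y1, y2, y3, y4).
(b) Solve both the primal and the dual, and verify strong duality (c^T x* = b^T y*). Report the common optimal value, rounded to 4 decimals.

The standard primal-dual pair for 'max c^T x s.t. A x <= b, x >= 0' is:
  Dual:  min b^T y  s.t.  A^T y >= c,  y >= 0.

So the dual LP is:
  minimize  6y1 + 10y2 + 30y3 + 29y4
  subject to:
    y1 + 4y3 + 4y4 >= 4
    y2 + 2y3 + y4 >= 6
    y1, y2, y3, y4 >= 0

Solving the primal: x* = (2.5, 10).
  primal value c^T x* = 70.
Solving the dual: y* = (0, 4, 1, 0).
  dual value b^T y* = 70.
Strong duality: c^T x* = b^T y*. Confirmed.

70


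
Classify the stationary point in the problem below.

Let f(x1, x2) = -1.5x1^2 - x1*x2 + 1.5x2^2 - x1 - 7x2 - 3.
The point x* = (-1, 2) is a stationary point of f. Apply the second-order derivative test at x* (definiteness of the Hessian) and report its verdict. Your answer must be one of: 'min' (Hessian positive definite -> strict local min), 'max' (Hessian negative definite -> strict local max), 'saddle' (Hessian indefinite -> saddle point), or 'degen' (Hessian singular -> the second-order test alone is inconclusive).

Compute the Hessian H = grad^2 f:
  H = [[-3, -1], [-1, 3]]
Verify stationarity: grad f(x*) = H x* + g = (0, 0).
Eigenvalues of H: -3.1623, 3.1623.
Eigenvalues have mixed signs, so H is indefinite -> x* is a saddle point.

saddle


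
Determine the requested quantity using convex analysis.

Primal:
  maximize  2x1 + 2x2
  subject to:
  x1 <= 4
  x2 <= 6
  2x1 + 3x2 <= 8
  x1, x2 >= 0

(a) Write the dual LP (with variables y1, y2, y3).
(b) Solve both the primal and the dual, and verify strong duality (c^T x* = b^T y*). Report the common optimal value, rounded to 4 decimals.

The standard primal-dual pair for 'max c^T x s.t. A x <= b, x >= 0' is:
  Dual:  min b^T y  s.t.  A^T y >= c,  y >= 0.

So the dual LP is:
  minimize  4y1 + 6y2 + 8y3
  subject to:
    y1 + 2y3 >= 2
    y2 + 3y3 >= 2
    y1, y2, y3 >= 0

Solving the primal: x* = (4, 0).
  primal value c^T x* = 8.
Solving the dual: y* = (0.6667, 0, 0.6667).
  dual value b^T y* = 8.
Strong duality: c^T x* = b^T y*. Confirmed.

8


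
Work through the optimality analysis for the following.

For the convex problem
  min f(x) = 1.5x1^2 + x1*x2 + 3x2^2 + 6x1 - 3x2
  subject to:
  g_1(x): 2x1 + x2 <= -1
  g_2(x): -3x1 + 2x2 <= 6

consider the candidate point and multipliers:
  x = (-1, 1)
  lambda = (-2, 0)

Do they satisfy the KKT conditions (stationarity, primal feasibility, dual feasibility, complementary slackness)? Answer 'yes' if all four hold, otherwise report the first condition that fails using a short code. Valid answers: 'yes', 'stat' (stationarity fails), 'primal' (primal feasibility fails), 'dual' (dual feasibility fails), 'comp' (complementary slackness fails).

Gradient of f: grad f(x) = Q x + c = (4, 2)
Constraint values g_i(x) = a_i^T x - b_i:
  g_1((-1, 1)) = 0
  g_2((-1, 1)) = -1
Stationarity residual: grad f(x) + sum_i lambda_i a_i = (0, 0)
  -> stationarity OK
Primal feasibility (all g_i <= 0): OK
Dual feasibility (all lambda_i >= 0): FAILS
Complementary slackness (lambda_i * g_i(x) = 0 for all i): OK

Verdict: the first failing condition is dual_feasibility -> dual.

dual


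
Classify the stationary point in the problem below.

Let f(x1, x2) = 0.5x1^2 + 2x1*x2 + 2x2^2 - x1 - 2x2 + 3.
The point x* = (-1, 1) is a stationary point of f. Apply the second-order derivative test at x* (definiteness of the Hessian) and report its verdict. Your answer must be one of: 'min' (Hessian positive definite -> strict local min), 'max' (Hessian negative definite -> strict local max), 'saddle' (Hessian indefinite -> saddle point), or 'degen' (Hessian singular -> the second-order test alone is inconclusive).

Compute the Hessian H = grad^2 f:
  H = [[1, 2], [2, 4]]
Verify stationarity: grad f(x*) = H x* + g = (0, 0).
Eigenvalues of H: 0, 5.
H has a zero eigenvalue (singular; positive semidefinite but not definite), so H is neither positive definite, negative definite, nor indefinite. The second-order test alone is inconclusive -> degen.
(Indeed, f is constant along the null direction of H through x*, so x* is not a strict local extremum.)

degen


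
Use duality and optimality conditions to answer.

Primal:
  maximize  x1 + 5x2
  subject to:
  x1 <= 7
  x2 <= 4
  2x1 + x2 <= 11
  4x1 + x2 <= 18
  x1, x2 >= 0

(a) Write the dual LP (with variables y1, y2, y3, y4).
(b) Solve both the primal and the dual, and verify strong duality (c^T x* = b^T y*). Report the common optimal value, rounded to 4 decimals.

The standard primal-dual pair for 'max c^T x s.t. A x <= b, x >= 0' is:
  Dual:  min b^T y  s.t.  A^T y >= c,  y >= 0.

So the dual LP is:
  minimize  7y1 + 4y2 + 11y3 + 18y4
  subject to:
    y1 + 2y3 + 4y4 >= 1
    y2 + y3 + y4 >= 5
    y1, y2, y3, y4 >= 0

Solving the primal: x* = (3.5, 4).
  primal value c^T x* = 23.5.
Solving the dual: y* = (0, 4.75, 0, 0.25).
  dual value b^T y* = 23.5.
Strong duality: c^T x* = b^T y*. Confirmed.

23.5
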